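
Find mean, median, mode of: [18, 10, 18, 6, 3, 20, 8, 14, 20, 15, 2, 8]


Sorted: [2, 3, 6, 8, 8, 10, 14, 15, 18, 18, 20, 20]
Mean = 142/12 = 71/6
Median = 12
Freq: {18: 2, 10: 1, 6: 1, 3: 1, 20: 2, 8: 2, 14: 1, 15: 1, 2: 1}
Mode: [8, 18, 20]

Mean=71/6, Median=12, Mode=[8, 18, 20]


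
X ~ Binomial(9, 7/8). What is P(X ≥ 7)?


P(X ≥ 7) = Σ P(X=i) for i=7..9
P(X=7) = 7411887/33554432
P(X=8) = 51883209/134217728
P(X=9) = 40353607/134217728
Sum = 30471091/33554432

P(X ≥ 7) = 30471091/33554432 ≈ 90.81%


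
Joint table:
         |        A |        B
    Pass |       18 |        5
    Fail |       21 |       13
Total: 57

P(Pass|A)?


P(Pass|A) = 18/(18+21) = 18/39 = 6/13

P = 6/13 ≈ 46.15%


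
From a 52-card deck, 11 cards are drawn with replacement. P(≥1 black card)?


P(not a black card) = 26/52 = 1/2
P(none in 11 draws) = (1/2)^11 = 1/2048
P(≥1 black card) = 1 - 1/2048 = 2047/2048

P = 2047/2048 ≈ 99.95%


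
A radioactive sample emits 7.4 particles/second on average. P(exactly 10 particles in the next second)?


Poisson(λ=7.4): P(X=10) = e^(-λ)×λ^k/k!
= e^(-7.4) × 7.4^10 / 10!
≈ 0.0006112527611 × 492399039.736 / 3628800 ≈ 0.082942

P(X=10) ≈ 0.082942 ≈ 8.29%


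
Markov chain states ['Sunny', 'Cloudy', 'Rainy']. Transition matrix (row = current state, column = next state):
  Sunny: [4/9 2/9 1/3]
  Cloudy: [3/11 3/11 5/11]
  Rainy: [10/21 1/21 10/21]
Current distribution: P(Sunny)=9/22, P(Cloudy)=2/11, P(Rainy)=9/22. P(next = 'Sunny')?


P(next=Sunny) = Σᵢ P(now=i)×P(i→Sunny)
= 9/22×4/9 + 2/11×3/11 + 9/22×10/21
= 2/11 + 6/121 + 15/77 = 361/847

P = 361/847 ≈ 0.4262


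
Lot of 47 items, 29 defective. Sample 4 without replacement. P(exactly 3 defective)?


Hypergeometric: C(29,3)×C(18,1)/C(47,4)
= 3654×18/178365 = 21924/59455

P(X=3) = 21924/59455 ≈ 36.87%


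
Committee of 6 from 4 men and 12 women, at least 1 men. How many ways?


Count by #men:
  1M,5W: C(4,1)×C(12,5)=3168
  2M,4W: C(4,2)×C(12,4)=2970
  3M,3W: C(4,3)×C(12,3)=880
  4M,2W: C(4,4)×C(12,2)=66
Total = 7084

7084


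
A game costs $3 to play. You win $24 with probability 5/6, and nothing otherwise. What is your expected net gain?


E[gain] = (24-3)×5/6 + (-3)×1/6
= 35/2 - 1/2 = 17

Expected net gain = $17 ≈ $17.00


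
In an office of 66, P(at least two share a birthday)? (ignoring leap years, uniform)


P(all different) = Π(365-i)/365 for i=0..65
= 0.001904
P(match) = 1 - 0.001904 = 0.998096

P ≈ 0.9981 ≈ 99.81%


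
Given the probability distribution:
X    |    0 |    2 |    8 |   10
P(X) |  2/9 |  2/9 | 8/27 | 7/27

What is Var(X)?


E[X] = 146/27
E[X²] = 412/9
Var(X) = E[X²] - (E[X])² = 412/9 - 21316/729 = 12056/729

Var(X) = 12056/729 ≈ 16.5377


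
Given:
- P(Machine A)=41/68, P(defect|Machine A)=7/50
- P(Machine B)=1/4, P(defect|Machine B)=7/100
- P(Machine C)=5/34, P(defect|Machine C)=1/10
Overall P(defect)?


P(B) = Σ P(B|Aᵢ)×P(Aᵢ)
  7/50×41/68 = 287/3400
  7/100×1/4 = 7/400
  1/10×5/34 = 1/68
Sum = 793/6800

P(defect) = 793/6800 ≈ 11.66%


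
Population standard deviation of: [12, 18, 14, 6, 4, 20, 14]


Mean = 88/7
  (12-88/7)²=16/49
  (18-88/7)²=1444/49
  (14-88/7)²=100/49
  (6-88/7)²=2116/49
  (4-88/7)²=3600/49
  (20-88/7)²=2704/49
  (14-88/7)²=100/49
Σ(x-μ)² = 1440/7
σ² = (1440/7)/7 = 1440/49

σ = √(1440/49) ≈ 5.4210


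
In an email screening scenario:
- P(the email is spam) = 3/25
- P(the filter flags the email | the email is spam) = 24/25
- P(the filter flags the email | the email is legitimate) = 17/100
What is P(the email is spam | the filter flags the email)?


Using Bayes' theorem:
P(A|B) = P(B|A)·P(A) / P(B)

P(the filter flags the email) = 24/25 × 3/25 + 17/100 × 22/25
= 72/625 + 187/1250 = 331/1250

P(the email is spam|the filter flags the email) = (72/625) / (331/1250) = 144/331

P(the email is spam|the filter flags the email) = 144/331 ≈ 43.50%


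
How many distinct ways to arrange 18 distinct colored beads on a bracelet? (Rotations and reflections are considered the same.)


Free circular arrangements: rotations and reflections both identified.
(n-1)!/2 = 17!/2 = 355687428096000/2 = 177843714048000

177843714048000


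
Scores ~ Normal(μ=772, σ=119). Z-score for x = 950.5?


z = (x - μ)/σ = (950.5 - 772)/119 = 1.5

z = 1.5


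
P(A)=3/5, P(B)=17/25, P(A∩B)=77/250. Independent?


P(A)×P(B) = 51/125
P(A∩B) = 77/250
Not equal → NOT independent

No, not independent


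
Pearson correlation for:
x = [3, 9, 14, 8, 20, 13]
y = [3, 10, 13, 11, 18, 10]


n=6, Σx=67, Σy=65, Σxy=859, Σx²=919, Σy²=823
r = (6×859 - 67×65)/√((6×919 - 67²)(6×823 - 65²))
= 799/√(1025×713) = 799/√730825 ≈ 799/854.8830 ≈ 0.9346

r ≈ 0.9346


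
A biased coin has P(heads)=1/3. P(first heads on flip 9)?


Geometric: P(X=9) = (1-p)^(k-1)×p = (2/3)^8×1/3 = 256/19683

P(X=9) = 256/19683 ≈ 1.30%


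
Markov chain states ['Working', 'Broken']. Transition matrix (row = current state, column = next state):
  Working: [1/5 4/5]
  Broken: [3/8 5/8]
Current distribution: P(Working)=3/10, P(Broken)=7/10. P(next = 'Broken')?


P(next=Broken) = Σᵢ P(now=i)×P(i→Broken)
= 3/10×4/5 + 7/10×5/8
= 6/25 + 7/16 = 271/400

P = 271/400 ≈ 0.6775


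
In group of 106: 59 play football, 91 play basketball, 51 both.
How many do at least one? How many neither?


|A∪B| = 59+91-51 = 99
Neither = 106-99 = 7

At least one: 99; Neither: 7


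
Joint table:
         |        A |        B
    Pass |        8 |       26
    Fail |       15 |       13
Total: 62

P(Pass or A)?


P(Pass∨A) = P(Pass) + P(A) - P(Pass∧A)
= (34 + 23 - 8)/62 = 49/62

P = 49/62 ≈ 79.03%


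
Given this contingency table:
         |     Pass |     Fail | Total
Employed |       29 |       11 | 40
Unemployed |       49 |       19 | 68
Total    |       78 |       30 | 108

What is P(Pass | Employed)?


P(Pass | Employed) = 29/(29+11) = 29/40

P(Pass|Employed) = 29/40 ≈ 72.50%


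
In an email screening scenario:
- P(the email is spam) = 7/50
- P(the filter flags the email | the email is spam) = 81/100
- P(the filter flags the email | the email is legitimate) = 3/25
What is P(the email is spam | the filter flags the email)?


Using Bayes' theorem:
P(A|B) = P(B|A)·P(A) / P(B)

P(the filter flags the email) = 81/100 × 7/50 + 3/25 × 43/50
= 567/5000 + 129/1250 = 1083/5000

P(the email is spam|the filter flags the email) = (567/5000) / (1083/5000) = 189/361

P(the email is spam|the filter flags the email) = 189/361 ≈ 52.35%


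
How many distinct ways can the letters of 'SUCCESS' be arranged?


Letters: 7, freq: {'S': 3, 'U': 1, 'C': 2, 'E': 1}
7!/(3!×1!×2!×1!) = 5040/12 = 420

420


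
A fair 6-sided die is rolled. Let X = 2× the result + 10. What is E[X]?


E[die] = (1+6)/2 = 7/2
E[X] = 2×7/2 + 10 = 17

E[X] = 17


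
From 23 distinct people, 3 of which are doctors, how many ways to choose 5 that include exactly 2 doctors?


Choose 2 of the 3 doctors and 3 of the other 20 people:
C(3,2)×C(20,3) = 3×1140 = 3420

3420


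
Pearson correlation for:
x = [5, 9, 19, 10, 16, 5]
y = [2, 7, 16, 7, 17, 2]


n=6, Σx=64, Σy=51, Σxy=729, Σx²=848, Σy²=651
r = (6×729 - 64×51)/√((6×848 - 64²)(6×651 - 51²))
= 1110/√(992×1305) = 1110/√1294560 ≈ 1110/1137.7873 ≈ 0.9756

r ≈ 0.9756


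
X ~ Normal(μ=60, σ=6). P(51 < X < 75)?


z₁=(51-60)/6=-1.5, z₂=(75-60)/6=2.5
P = Φ(2.5) - Φ(-1.5) = 0.993790 - 0.066807 = 0.926983 ≈ 0.9270

P(51 < X < 75) ≈ 0.9270


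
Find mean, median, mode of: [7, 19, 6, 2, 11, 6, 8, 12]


Sorted: [2, 6, 6, 7, 8, 11, 12, 19]
Mean = 71/8
Median = 15/2
Freq: {7: 1, 19: 1, 6: 2, 2: 1, 11: 1, 8: 1, 12: 1}
Mode: [6]

Mean=71/8, Median=15/2, Mode=6


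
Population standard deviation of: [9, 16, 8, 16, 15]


Mean = 64/5
  (9-64/5)²=361/25
  (16-64/5)²=256/25
  (8-64/5)²=576/25
  (16-64/5)²=256/25
  (15-64/5)²=121/25
Σ(x-μ)² = 314/5
σ² = (314/5)/5 = 314/25

σ = √(314/25) ≈ 3.5440


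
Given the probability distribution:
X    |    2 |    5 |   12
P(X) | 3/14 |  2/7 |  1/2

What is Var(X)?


E[X] = 55/7
E[X²] = 80
Var(X) = E[X²] - (E[X])² = 80 - 3025/49 = 895/49

Var(X) = 895/49 ≈ 18.2653


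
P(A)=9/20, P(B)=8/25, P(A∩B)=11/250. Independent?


P(A)×P(B) = 18/125
P(A∩B) = 11/250
Not equal → NOT independent

No, not independent


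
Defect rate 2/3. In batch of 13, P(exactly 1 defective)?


Binomial: P(X=1) = C(13,1)×p^1×(1-p)^12
= 13 × 2/3 × 1/531441 = 26/1594323

P(X=1) = 26/1594323 ≈ 0.00%


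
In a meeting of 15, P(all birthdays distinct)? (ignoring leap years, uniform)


P(all different) = Π(365-i)/365 for i=0..14
= (365/365)×(364/365)×...×(351/365)
= 0.747099

P ≈ 0.7471 ≈ 74.71%


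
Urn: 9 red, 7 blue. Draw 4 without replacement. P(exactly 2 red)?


Hypergeometric: C(9,2)×C(7,2)/C(16,4)
= 36×21/1820 = 27/65

P(X=2) = 27/65 ≈ 41.54%


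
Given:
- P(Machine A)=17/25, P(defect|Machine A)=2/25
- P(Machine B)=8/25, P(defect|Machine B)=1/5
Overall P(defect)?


P(B) = Σ P(B|Aᵢ)×P(Aᵢ)
  2/25×17/25 = 34/625
  1/5×8/25 = 8/125
Sum = 74/625

P(defect) = 74/625 ≈ 11.84%


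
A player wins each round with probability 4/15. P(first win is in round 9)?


Geometric: P(X=9) = (1-p)^(k-1)×p = (11/15)^8×4/15 = 857435524/38443359375

P(X=9) = 857435524/38443359375 ≈ 2.23%


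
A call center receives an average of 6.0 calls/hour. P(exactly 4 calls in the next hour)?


Poisson(λ=6.0): P(X=4) = e^(-λ)×λ^k/k!
= e^(-6.0) × 6.0^4 / 4!
≈ 0.002478752177 × 1296 / 24 ≈ 0.133853

P(X=4) ≈ 0.133853 ≈ 13.39%


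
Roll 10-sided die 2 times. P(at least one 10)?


P(no 10)^2 = (9/10)^2 = 81/100
P(≥1) = 1 - 81/100 = 19/100

P = 19/100 ≈ 19.00%


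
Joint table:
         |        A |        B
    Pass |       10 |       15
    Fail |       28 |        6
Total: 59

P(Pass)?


P(Pass) = (10+15)/59 = 25/59

P(Pass) = 25/59 ≈ 42.37%


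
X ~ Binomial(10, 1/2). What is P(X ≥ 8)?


P(X ≥ 8) = Σ P(X=i) for i=8..10
P(X=8) = 45/1024
P(X=9) = 5/512
P(X=10) = 1/1024
Sum = 7/128

P(X ≥ 8) = 7/128 ≈ 5.47%


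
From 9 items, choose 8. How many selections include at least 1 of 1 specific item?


Complement: C(9,8) - C(8,8) = 9 - 1 = 8

8


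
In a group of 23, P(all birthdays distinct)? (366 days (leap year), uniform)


P(all different) = Π(366-i)/366 for i=0..22
= (366/366)×(365/366)×...×(344/366)
= 0.493677

P ≈ 0.4937 ≈ 49.37%


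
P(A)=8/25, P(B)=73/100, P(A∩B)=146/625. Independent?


P(A)×P(B) = 146/625
P(A∩B) = 146/625
Equal ✓ → Independent

Yes, independent


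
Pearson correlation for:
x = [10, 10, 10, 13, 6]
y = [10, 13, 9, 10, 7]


n=5, Σx=49, Σy=49, Σxy=492, Σx²=505, Σy²=499
r = (5×492 - 49×49)/√((5×505 - 49²)(5×499 - 49²))
= 59/√(124×94) = 59/√11656 ≈ 59/107.9630 ≈ 0.5465

r ≈ 0.5465


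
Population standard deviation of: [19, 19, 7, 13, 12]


Mean = 70/5 = 14
  (19-14)²=25
  (19-14)²=25
  (7-14)²=49
  (13-14)²=1
  (12-14)²=4
Σ(x-μ)² = 104
σ² = 104/5

σ = √(104/5) ≈ 4.5607


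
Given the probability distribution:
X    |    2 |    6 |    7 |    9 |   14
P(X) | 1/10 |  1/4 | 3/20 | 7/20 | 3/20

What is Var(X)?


E[X] = 8
E[X²] = 149/2
Var(X) = E[X²] - (E[X])² = 149/2 - 64 = 21/2

Var(X) = 21/2 ≈ 10.5000


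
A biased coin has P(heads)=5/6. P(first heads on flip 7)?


Geometric: P(X=7) = (1-p)^(k-1)×p = (1/6)^6×5/6 = 5/279936

P(X=7) = 5/279936 ≈ 0.00%


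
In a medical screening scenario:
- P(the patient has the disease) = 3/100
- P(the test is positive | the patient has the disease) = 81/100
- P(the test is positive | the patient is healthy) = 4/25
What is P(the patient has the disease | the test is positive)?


Using Bayes' theorem:
P(A|B) = P(B|A)·P(A) / P(B)

P(the test is positive) = 81/100 × 3/100 + 4/25 × 97/100
= 243/10000 + 97/625 = 359/2000

P(the patient has the disease|the test is positive) = (243/10000) / (359/2000) = 243/1795

P(the patient has the disease|the test is positive) = 243/1795 ≈ 13.54%


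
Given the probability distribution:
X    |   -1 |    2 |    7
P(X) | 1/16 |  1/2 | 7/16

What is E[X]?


E[X] = Σ x·P(X=x)
= (-1)×(1/16) + (2)×(1/2) + (7)×(7/16)
= 4

E[X] = 4


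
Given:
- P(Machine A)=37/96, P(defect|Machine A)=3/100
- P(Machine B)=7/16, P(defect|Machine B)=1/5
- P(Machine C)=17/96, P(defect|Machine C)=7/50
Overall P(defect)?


P(B) = Σ P(B|Aᵢ)×P(Aᵢ)
  3/100×37/96 = 37/3200
  1/5×7/16 = 7/80
  7/50×17/96 = 119/4800
Sum = 1189/9600

P(defect) = 1189/9600 ≈ 12.39%


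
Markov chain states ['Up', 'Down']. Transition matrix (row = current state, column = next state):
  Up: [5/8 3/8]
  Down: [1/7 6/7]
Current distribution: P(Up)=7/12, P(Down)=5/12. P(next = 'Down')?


P(next=Down) = Σᵢ P(now=i)×P(i→Down)
= 7/12×3/8 + 5/12×6/7
= 7/32 + 5/14 = 129/224

P = 129/224 ≈ 0.5759


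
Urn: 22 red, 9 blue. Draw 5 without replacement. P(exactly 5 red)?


Hypergeometric: C(22,5)×C(9,0)/C(31,5)
= 26334×1/169911 = 418/2697

P(X=5) = 418/2697 ≈ 15.50%


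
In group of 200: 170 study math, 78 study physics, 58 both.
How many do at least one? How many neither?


|A∪B| = 170+78-58 = 190
Neither = 200-190 = 10

At least one: 190; Neither: 10


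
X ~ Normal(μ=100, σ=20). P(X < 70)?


z = (70-100)/20 = -1.5
P(Z < -1.5) = 0.0668

P(X < 70) ≈ 0.0668


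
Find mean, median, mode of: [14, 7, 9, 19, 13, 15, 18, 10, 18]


Sorted: [7, 9, 10, 13, 14, 15, 18, 18, 19]
Mean = 123/9 = 41/3
Median = 14
Freq: {14: 1, 7: 1, 9: 1, 19: 1, 13: 1, 15: 1, 18: 2, 10: 1}
Mode: [18]

Mean=41/3, Median=14, Mode=18


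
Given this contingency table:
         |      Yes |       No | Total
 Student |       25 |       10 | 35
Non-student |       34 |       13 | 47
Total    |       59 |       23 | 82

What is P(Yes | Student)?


P(Yes | Student) = 25/(25+10) = 25/35 = 5/7

P(Yes|Student) = 5/7 ≈ 71.43%


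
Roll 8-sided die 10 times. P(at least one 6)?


P(no 6)^10 = (7/8)^10 = 282475249/1073741824
P(≥1) = 1 - 282475249/1073741824 = 791266575/1073741824

P = 791266575/1073741824 ≈ 73.69%


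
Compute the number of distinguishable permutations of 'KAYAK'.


Letters: 5, freq: {'K': 2, 'A': 2, 'Y': 1}
5!/(2!×2!×1!) = 120/4 = 30

30


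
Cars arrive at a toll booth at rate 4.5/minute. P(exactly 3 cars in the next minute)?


Poisson(λ=4.5): P(X=3) = e^(-λ)×λ^k/k!
= e^(-4.5) × 4.5^3 / 3!
≈ 0.01110899654 × 91.125 / 6 ≈ 0.168718

P(X=3) ≈ 0.168718 ≈ 16.87%


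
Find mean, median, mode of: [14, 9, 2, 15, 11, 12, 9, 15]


Sorted: [2, 9, 9, 11, 12, 14, 15, 15]
Mean = 87/8
Median = 23/2
Freq: {14: 1, 9: 2, 2: 1, 15: 2, 11: 1, 12: 1}
Mode: [9, 15]

Mean=87/8, Median=23/2, Mode=[9, 15]


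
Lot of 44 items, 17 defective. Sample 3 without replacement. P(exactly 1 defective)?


Hypergeometric: C(17,1)×C(27,2)/C(44,3)
= 17×351/13244 = 5967/13244

P(X=1) = 5967/13244 ≈ 45.05%


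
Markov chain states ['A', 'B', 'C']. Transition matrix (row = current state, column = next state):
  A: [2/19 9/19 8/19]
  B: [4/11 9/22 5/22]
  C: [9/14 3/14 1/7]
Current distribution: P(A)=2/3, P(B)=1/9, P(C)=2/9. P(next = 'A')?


P(next=A) = Σᵢ P(now=i)×P(i→A)
= 2/3×2/19 + 1/9×4/11 + 2/9×9/14
= 4/57 + 4/99 + 1/7 = 3337/13167

P = 3337/13167 ≈ 0.2534


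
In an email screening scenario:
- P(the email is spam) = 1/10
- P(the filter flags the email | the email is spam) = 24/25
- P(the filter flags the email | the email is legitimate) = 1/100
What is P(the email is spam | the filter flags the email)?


Using Bayes' theorem:
P(A|B) = P(B|A)·P(A) / P(B)

P(the filter flags the email) = 24/25 × 1/10 + 1/100 × 9/10
= 12/125 + 9/1000 = 21/200

P(the email is spam|the filter flags the email) = (12/125) / (21/200) = 32/35

P(the email is spam|the filter flags the email) = 32/35 ≈ 91.43%


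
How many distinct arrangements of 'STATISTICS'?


Letters: 10, freq: {'S': 3, 'T': 3, 'A': 1, 'I': 2, 'C': 1}
10!/(3!×3!×1!×2!×1!) = 3628800/72 = 50400

50400


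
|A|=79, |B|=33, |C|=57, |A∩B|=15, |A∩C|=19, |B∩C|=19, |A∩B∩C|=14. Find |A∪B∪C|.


|A∪B∪C| = 79+33+57-15-19-19+14 = 130

|A∪B∪C| = 130


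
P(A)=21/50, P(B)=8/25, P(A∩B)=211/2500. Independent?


P(A)×P(B) = 84/625
P(A∩B) = 211/2500
Not equal → NOT independent

No, not independent


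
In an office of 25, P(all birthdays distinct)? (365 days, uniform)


P(all different) = Π(365-i)/365 for i=0..24
= (365/365)×(364/365)×...×(341/365)
= 0.431300

P ≈ 0.4313 ≈ 43.13%


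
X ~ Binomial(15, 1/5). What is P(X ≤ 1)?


P(X ≤ 1) = Σ P(X=i) for i=0..1
P(X=0) = 1073741824/30517578125
P(X=1) = 805306368/6103515625
Sum = 5100273664/30517578125

P(X ≤ 1) = 5100273664/30517578125 ≈ 16.71%


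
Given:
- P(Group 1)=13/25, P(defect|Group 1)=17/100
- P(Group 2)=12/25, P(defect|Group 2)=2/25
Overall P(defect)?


P(B) = Σ P(B|Aᵢ)×P(Aᵢ)
  17/100×13/25 = 221/2500
  2/25×12/25 = 24/625
Sum = 317/2500

P(defect) = 317/2500 ≈ 12.68%


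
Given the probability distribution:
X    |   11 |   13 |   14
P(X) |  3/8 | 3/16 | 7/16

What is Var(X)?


E[X] = 203/16
E[X²] = 2605/16
Var(X) = E[X²] - (E[X])² = 2605/16 - 41209/256 = 471/256

Var(X) = 471/256 ≈ 1.8398


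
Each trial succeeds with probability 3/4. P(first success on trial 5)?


Geometric: P(X=5) = (1-p)^(k-1)×p = (1/4)^4×3/4 = 3/1024

P(X=5) = 3/1024 ≈ 0.29%


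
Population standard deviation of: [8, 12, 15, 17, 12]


Mean = 64/5
  (8-64/5)²=576/25
  (12-64/5)²=16/25
  (15-64/5)²=121/25
  (17-64/5)²=441/25
  (12-64/5)²=16/25
Σ(x-μ)² = 234/5
σ² = (234/5)/5 = 234/25

σ = √(234/25) ≈ 3.0594


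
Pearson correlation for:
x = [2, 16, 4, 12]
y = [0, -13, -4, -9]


n=4, Σx=34, Σy=-26, Σxy=-332, Σx²=420, Σy²=266
r = (4×(-332) - 34×(-26))/√((4×420 - 34²)(4×266 - (-26)²))
= -444/√(524×388) = -444/√203312 ≈ -444/450.9013 ≈ -0.9847

r ≈ -0.9847


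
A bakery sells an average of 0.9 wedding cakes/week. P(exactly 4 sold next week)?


Poisson(λ=0.9): P(X=4) = e^(-λ)×λ^k/k!
= e^(-0.9) × 0.9^4 / 4!
≈ 0.4065696597 × 0.6561 / 24 ≈ 0.011115

P(X=4) ≈ 0.011115 ≈ 1.11%


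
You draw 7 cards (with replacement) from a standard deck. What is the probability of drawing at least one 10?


P(not a 10) = 48/52 = 12/13
P(none in 7 draws) = (12/13)^7 = 35831808/62748517
P(≥1 10) = 1 - 35831808/62748517 = 26916709/62748517

P = 26916709/62748517 ≈ 42.90%


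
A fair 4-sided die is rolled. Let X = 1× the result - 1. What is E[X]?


E[die] = (1+4)/2 = 5/2
E[X] = 1×5/2 - 1 = 3/2

E[X] = 3/2


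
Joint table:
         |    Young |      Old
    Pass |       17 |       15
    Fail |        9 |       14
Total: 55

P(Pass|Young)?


P(Pass|Young) = 17/(17+9) = 17/26

P = 17/26 ≈ 65.38%


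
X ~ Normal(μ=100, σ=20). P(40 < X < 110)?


z₁=(40-100)/20=-3.0, z₂=(110-100)/20=0.5
P = Φ(0.5) - Φ(-3.0) = 0.691462 - 0.001350 = 0.690112 ≈ 0.6901

P(40 < X < 110) ≈ 0.6901


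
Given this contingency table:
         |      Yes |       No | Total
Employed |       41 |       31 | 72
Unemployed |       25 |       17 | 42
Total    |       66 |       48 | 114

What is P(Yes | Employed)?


P(Yes | Employed) = 41/(41+31) = 41/72

P(Yes|Employed) = 41/72 ≈ 56.94%


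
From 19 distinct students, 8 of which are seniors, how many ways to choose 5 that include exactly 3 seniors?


Choose 3 of the 8 seniors and 2 of the other 11 students:
C(8,3)×C(11,2) = 56×55 = 3080

3080


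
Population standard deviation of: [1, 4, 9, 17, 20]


Mean = 51/5
  (1-51/5)²=2116/25
  (4-51/5)²=961/25
  (9-51/5)²=36/25
  (17-51/5)²=1156/25
  (20-51/5)²=2401/25
Σ(x-μ)² = 1334/5
σ² = (1334/5)/5 = 1334/25

σ = √(1334/25) ≈ 7.3048


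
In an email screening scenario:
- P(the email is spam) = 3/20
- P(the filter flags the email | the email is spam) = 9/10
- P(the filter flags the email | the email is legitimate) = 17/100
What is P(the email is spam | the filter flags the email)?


Using Bayes' theorem:
P(A|B) = P(B|A)·P(A) / P(B)

P(the filter flags the email) = 9/10 × 3/20 + 17/100 × 17/20
= 27/200 + 289/2000 = 559/2000

P(the email is spam|the filter flags the email) = (27/200) / (559/2000) = 270/559

P(the email is spam|the filter flags the email) = 270/559 ≈ 48.30%


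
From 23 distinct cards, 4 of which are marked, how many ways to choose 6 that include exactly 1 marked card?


Choose 1 of the 4 marked cards and 5 of the other 19 cards:
C(4,1)×C(19,5) = 4×11628 = 46512

46512


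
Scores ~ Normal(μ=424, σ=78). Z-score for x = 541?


z = (x - μ)/σ = (541 - 424)/78 = 1.5

z = 1.5


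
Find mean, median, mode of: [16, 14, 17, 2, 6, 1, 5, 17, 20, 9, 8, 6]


Sorted: [1, 2, 5, 6, 6, 8, 9, 14, 16, 17, 17, 20]
Mean = 121/12
Median = 17/2
Freq: {16: 1, 14: 1, 17: 2, 2: 1, 6: 2, 1: 1, 5: 1, 20: 1, 9: 1, 8: 1}
Mode: [6, 17]

Mean=121/12, Median=17/2, Mode=[6, 17]


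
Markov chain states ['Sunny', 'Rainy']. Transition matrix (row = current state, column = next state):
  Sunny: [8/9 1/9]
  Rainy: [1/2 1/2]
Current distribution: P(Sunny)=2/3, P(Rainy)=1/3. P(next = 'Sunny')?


P(next=Sunny) = Σᵢ P(now=i)×P(i→Sunny)
= 2/3×8/9 + 1/3×1/2
= 16/27 + 1/6 = 41/54

P = 41/54 ≈ 0.7593


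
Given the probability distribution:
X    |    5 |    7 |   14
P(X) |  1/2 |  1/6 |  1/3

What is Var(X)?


E[X] = 25/3
E[X²] = 86
Var(X) = E[X²] - (E[X])² = 86 - 625/9 = 149/9

Var(X) = 149/9 ≈ 16.5556


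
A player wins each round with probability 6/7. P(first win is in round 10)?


Geometric: P(X=10) = (1-p)^(k-1)×p = (1/7)^9×6/7 = 6/282475249

P(X=10) = 6/282475249 ≈ 0.00%


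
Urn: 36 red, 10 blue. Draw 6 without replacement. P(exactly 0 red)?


Hypergeometric: C(36,0)×C(10,6)/C(46,6)
= 1×210/9366819 = 10/446039

P(X=0) = 10/446039 ≈ 0.00%


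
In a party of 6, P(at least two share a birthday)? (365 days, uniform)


P(all different) = Π(365-i)/365 for i=0..5
= 0.959538
P(match) = 1 - 0.959538 = 0.040462

P ≈ 0.0405 ≈ 4.05%


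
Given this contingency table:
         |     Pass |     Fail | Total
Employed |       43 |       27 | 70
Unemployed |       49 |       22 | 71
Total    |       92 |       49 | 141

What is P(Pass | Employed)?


P(Pass | Employed) = 43/(43+27) = 43/70

P(Pass|Employed) = 43/70 ≈ 61.43%


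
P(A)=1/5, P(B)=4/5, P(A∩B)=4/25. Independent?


P(A)×P(B) = 4/25
P(A∩B) = 4/25
Equal ✓ → Independent

Yes, independent


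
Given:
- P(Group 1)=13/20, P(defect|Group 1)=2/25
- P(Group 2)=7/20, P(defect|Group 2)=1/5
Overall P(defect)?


P(B) = Σ P(B|Aᵢ)×P(Aᵢ)
  2/25×13/20 = 13/250
  1/5×7/20 = 7/100
Sum = 61/500

P(defect) = 61/500 ≈ 12.20%


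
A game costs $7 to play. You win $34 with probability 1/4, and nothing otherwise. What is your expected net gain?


E[gain] = (34-7)×1/4 + (-7)×3/4
= 27/4 - 21/4 = 3/2

Expected net gain = $3/2 ≈ $1.50


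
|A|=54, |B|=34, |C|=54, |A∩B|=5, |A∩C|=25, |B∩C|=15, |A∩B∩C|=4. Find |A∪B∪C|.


|A∪B∪C| = 54+34+54-5-25-15+4 = 101

|A∪B∪C| = 101


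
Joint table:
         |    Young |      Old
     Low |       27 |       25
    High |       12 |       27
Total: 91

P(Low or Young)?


P(Low∨Young) = P(Low) + P(Young) - P(Low∧Young)
= (52 + 39 - 27)/91 = 64/91

P = 64/91 ≈ 70.33%


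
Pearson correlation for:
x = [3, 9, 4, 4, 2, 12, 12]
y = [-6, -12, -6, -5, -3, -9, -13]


n=7, Σx=46, Σy=-54, Σxy=-440, Σx²=414, Σy²=500
r = (7×(-440) - 46×(-54))/√((7×414 - 46²)(7×500 - (-54)²))
= -596/√(782×584) = -596/√456688 ≈ -596/675.7869 ≈ -0.8819

r ≈ -0.8819


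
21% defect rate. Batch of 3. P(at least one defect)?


P(all good) = (79/100)^3 = 493039/1000000
P(≥1 defect) = 506961/1000000

P = 506961/1000000 ≈ 50.70%


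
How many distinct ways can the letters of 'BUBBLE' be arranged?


Letters: 6, freq: {'B': 3, 'U': 1, 'L': 1, 'E': 1}
6!/(3!×1!×1!×1!) = 720/6 = 120

120


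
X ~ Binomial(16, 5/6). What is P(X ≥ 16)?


P(X ≥ 16) = Σ P(X=i) for i=16..16
P(X=16) = 152587890625/2821109907456
Sum = 152587890625/2821109907456

P(X ≥ 16) = 152587890625/2821109907456 ≈ 5.41%


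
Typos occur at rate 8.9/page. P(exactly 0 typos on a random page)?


Poisson(λ=8.9): P(X=0) = e^(-λ)×λ^k/k!
= e^(-8.9) × 8.9^0 / 0!
≈ 0.0001363889265 × 1 / 1 ≈ 0.000136

P(X=0) ≈ 0.000136 ≈ 0.01%


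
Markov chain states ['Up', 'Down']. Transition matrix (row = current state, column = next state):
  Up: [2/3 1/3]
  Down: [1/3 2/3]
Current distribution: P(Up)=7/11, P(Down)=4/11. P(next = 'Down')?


P(next=Down) = Σᵢ P(now=i)×P(i→Down)
= 7/11×1/3 + 4/11×2/3
= 7/33 + 8/33 = 5/11

P = 5/11 ≈ 0.4545


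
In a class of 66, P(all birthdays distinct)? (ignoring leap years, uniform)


P(all different) = Π(365-i)/365 for i=0..65
= (365/365)×(364/365)×...×(300/365)
= 0.001904

P ≈ 0.0019 ≈ 0.19%


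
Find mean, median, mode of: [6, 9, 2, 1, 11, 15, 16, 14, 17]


Sorted: [1, 2, 6, 9, 11, 14, 15, 16, 17]
Mean = 91/9
Median = 11
Freq: {6: 1, 9: 1, 2: 1, 1: 1, 11: 1, 15: 1, 16: 1, 14: 1, 17: 1}
Mode: No mode

Mean=91/9, Median=11, Mode=No mode


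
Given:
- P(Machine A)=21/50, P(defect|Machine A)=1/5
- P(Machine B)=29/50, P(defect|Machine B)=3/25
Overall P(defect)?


P(B) = Σ P(B|Aᵢ)×P(Aᵢ)
  1/5×21/50 = 21/250
  3/25×29/50 = 87/1250
Sum = 96/625

P(defect) = 96/625 ≈ 15.36%


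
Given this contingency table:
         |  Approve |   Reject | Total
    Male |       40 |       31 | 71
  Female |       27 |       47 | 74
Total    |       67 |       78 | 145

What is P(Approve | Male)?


P(Approve | Male) = 40/(40+31) = 40/71

P(Approve|Male) = 40/71 ≈ 56.34%


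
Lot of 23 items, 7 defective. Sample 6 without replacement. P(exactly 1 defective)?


Hypergeometric: C(7,1)×C(16,5)/C(23,6)
= 7×4368/100947 = 1456/4807

P(X=1) = 1456/4807 ≈ 30.29%


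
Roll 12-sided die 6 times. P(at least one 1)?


P(no 1)^6 = (11/12)^6 = 1771561/2985984
P(≥1) = 1 - 1771561/2985984 = 1214423/2985984

P = 1214423/2985984 ≈ 40.67%


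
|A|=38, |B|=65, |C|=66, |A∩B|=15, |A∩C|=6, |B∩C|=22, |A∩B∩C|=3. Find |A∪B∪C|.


|A∪B∪C| = 38+65+66-15-6-22+3 = 129

|A∪B∪C| = 129


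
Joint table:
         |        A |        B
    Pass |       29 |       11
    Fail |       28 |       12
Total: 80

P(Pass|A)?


P(Pass|A) = 29/(29+28) = 29/57

P = 29/57 ≈ 50.88%


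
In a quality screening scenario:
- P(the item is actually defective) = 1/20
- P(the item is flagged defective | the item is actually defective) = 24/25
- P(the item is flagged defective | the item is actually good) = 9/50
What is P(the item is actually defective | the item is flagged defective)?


Using Bayes' theorem:
P(A|B) = P(B|A)·P(A) / P(B)

P(the item is flagged defective) = 24/25 × 1/20 + 9/50 × 19/20
= 6/125 + 171/1000 = 219/1000

P(the item is actually defective|the item is flagged defective) = (6/125) / (219/1000) = 16/73

P(the item is actually defective|the item is flagged defective) = 16/73 ≈ 21.92%


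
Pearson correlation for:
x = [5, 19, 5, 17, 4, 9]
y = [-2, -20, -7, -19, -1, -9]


n=6, Σx=59, Σy=-58, Σxy=-833, Σx²=797, Σy²=896
r = (6×(-833) - 59×(-58))/√((6×797 - 59²)(6×896 - (-58)²))
= -1576/√(1301×2012) = -1576/√2617612 ≈ -1576/1617.9036 ≈ -0.9741

r ≈ -0.9741


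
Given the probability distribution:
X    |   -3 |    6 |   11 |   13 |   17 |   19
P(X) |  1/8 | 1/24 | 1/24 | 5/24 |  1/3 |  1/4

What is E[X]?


E[X] = Σ x·P(X=x)
= (-3)×(1/8) + (6)×(1/24) + (11)×(1/24) + (13)×(5/24) + (17)×(1/3) + (19)×(1/4)
= 323/24

E[X] = 323/24


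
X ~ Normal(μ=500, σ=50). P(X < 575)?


z = (575-500)/50 = 1.5
P(Z < 1.5) = 0.9332

P(X < 575) ≈ 0.9332


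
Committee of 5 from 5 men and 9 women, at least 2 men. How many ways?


Count by #men:
  2M,3W: C(5,2)×C(9,3)=840
  3M,2W: C(5,3)×C(9,2)=360
  4M,1W: C(5,4)×C(9,1)=45
  5M,0W: C(5,5)×C(9,0)=1
Total = 1246

1246


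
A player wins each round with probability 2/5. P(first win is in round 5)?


Geometric: P(X=5) = (1-p)^(k-1)×p = (3/5)^4×2/5 = 162/3125

P(X=5) = 162/3125 ≈ 5.18%


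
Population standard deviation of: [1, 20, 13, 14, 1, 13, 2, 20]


Mean = 84/8 = 21/2
  (1-21/2)²=361/4
  (20-21/2)²=361/4
  (13-21/2)²=25/4
  (14-21/2)²=49/4
  (1-21/2)²=361/4
  (13-21/2)²=25/4
  (2-21/2)²=289/4
  (20-21/2)²=361/4
Σ(x-μ)² = 458
σ² = 458/8 = 229/4

σ = √(229/4) ≈ 7.5664


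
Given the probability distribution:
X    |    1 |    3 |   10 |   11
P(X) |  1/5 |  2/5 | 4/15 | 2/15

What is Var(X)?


E[X] = 83/15
E[X²] = 233/5
Var(X) = E[X²] - (E[X])² = 233/5 - 6889/225 = 3596/225

Var(X) = 3596/225 ≈ 15.9822


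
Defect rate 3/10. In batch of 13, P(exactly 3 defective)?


Binomial: P(X=3) = C(13,3)×p^3×(1-p)^10
= 286 × 27/1000 × 282475249/10000000000 = 1090636936389/5000000000000

P(X=3) = 1090636936389/5000000000000 ≈ 21.81%


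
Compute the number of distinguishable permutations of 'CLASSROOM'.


Letters: 9, freq: {'C': 1, 'L': 1, 'A': 1, 'S': 2, 'R': 1, 'O': 2, 'M': 1}
9!/(1!×1!×1!×2!×1!×2!×1!) = 362880/4 = 90720

90720


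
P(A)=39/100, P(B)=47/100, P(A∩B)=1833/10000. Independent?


P(A)×P(B) = 1833/10000
P(A∩B) = 1833/10000
Equal ✓ → Independent

Yes, independent


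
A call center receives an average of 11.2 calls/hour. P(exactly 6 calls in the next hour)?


Poisson(λ=11.2): P(X=6) = e^(-λ)×λ^k/k!
= e^(-11.2) × 11.2^6 / 6!
≈ 1.367419607e-05 × 1973822.68518 / 720 ≈ 0.037487

P(X=6) ≈ 0.037487 ≈ 3.75%


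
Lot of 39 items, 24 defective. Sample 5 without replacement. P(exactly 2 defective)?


Hypergeometric: C(24,2)×C(15,3)/C(39,5)
= 276×455/575757 = 460/2109

P(X=2) = 460/2109 ≈ 21.81%


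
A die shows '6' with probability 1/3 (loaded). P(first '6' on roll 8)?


Geometric: P(X=8) = (1-p)^(k-1)×p = (2/3)^7×1/3 = 128/6561

P(X=8) = 128/6561 ≈ 1.95%


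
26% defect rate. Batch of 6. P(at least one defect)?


P(all good) = (37/50)^6 = 2565726409/15625000000
P(≥1 defect) = 13059273591/15625000000

P = 13059273591/15625000000 ≈ 83.58%


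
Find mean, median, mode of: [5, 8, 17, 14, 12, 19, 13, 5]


Sorted: [5, 5, 8, 12, 13, 14, 17, 19]
Mean = 93/8
Median = 25/2
Freq: {5: 2, 8: 1, 17: 1, 14: 1, 12: 1, 19: 1, 13: 1}
Mode: [5]

Mean=93/8, Median=25/2, Mode=5


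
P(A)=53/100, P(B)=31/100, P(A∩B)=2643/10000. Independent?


P(A)×P(B) = 1643/10000
P(A∩B) = 2643/10000
Not equal → NOT independent

No, not independent


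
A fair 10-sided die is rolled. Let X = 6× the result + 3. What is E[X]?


E[die] = (1+10)/2 = 11/2
E[X] = 6×11/2 + 3 = 36

E[X] = 36


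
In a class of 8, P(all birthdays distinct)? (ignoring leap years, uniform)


P(all different) = Π(365-i)/365 for i=0..7
= (365/365)×(364/365)×...×(358/365)
= 0.925665

P ≈ 0.9257 ≈ 92.57%


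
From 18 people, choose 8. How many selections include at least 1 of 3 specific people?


Complement: C(18,8) - C(15,8) = 43758 - 6435 = 37323

37323


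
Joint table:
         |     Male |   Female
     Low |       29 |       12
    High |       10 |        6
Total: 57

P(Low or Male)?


P(Low∨Male) = P(Low) + P(Male) - P(Low∧Male)
= (41 + 39 - 29)/57 = 51/57 = 17/19

P = 17/19 ≈ 89.47%


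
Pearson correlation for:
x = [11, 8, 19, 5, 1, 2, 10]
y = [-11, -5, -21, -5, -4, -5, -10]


n=7, Σx=56, Σy=-61, Σxy=-699, Σx²=676, Σy²=753
r = (7×(-699) - 56×(-61))/√((7×676 - 56²)(7×753 - (-61)²))
= -1477/√(1596×1550) = -1477/√2473800 ≈ -1477/1572.8318 ≈ -0.9391

r ≈ -0.9391


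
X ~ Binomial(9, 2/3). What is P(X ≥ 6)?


P(X ≥ 6) = Σ P(X=i) for i=6..9
P(X=6) = 1792/6561
P(X=7) = 512/2187
P(X=8) = 256/2187
P(X=9) = 512/19683
Sum = 12800/19683

P(X ≥ 6) = 12800/19683 ≈ 65.03%


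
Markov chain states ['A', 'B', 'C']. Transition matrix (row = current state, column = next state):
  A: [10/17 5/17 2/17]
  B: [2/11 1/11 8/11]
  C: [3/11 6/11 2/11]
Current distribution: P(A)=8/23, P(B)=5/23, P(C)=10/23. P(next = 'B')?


P(next=B) = Σᵢ P(now=i)×P(i→B)
= 8/23×5/17 + 5/23×1/11 + 10/23×6/11
= 40/391 + 5/253 + 60/253 = 1545/4301

P = 1545/4301 ≈ 0.3592


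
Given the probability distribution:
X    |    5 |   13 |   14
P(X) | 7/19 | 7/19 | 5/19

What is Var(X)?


E[X] = 196/19
E[X²] = 2338/19
Var(X) = E[X²] - (E[X])² = 2338/19 - 38416/361 = 6006/361

Var(X) = 6006/361 ≈ 16.6371


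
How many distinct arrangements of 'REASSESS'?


Letters: 8, freq: {'R': 1, 'E': 2, 'A': 1, 'S': 4}
8!/(1!×2!×1!×4!) = 40320/48 = 840

840


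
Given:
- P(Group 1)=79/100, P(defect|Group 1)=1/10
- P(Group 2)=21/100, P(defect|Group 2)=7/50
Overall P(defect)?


P(B) = Σ P(B|Aᵢ)×P(Aᵢ)
  1/10×79/100 = 79/1000
  7/50×21/100 = 147/5000
Sum = 271/2500

P(defect) = 271/2500 ≈ 10.84%


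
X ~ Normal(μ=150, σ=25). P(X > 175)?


z = (175-150)/25 = 1.0
P(X > 175) = 1 - P(Z ≤ 1.0) = 1 - 0.8413 = 0.1587

P(X > 175) ≈ 0.1587


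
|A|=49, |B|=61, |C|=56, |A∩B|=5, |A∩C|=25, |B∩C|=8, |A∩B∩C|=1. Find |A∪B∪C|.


|A∪B∪C| = 49+61+56-5-25-8+1 = 129

|A∪B∪C| = 129


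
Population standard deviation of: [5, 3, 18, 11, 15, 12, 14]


Mean = 78/7
  (5-78/7)²=1849/49
  (3-78/7)²=3249/49
  (18-78/7)²=2304/49
  (11-78/7)²=1/49
  (15-78/7)²=729/49
  (12-78/7)²=36/49
  (14-78/7)²=400/49
Σ(x-μ)² = 1224/7
σ² = (1224/7)/7 = 1224/49

σ = √(1224/49) ≈ 4.9980


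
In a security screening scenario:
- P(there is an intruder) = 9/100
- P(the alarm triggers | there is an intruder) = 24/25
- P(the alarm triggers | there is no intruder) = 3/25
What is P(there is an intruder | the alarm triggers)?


Using Bayes' theorem:
P(A|B) = P(B|A)·P(A) / P(B)

P(the alarm triggers) = 24/25 × 9/100 + 3/25 × 91/100
= 54/625 + 273/2500 = 489/2500

P(there is an intruder|the alarm triggers) = (54/625) / (489/2500) = 72/163

P(there is an intruder|the alarm triggers) = 72/163 ≈ 44.17%


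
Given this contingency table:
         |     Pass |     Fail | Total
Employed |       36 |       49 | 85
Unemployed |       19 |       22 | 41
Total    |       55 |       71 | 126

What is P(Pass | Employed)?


P(Pass | Employed) = 36/(36+49) = 36/85

P(Pass|Employed) = 36/85 ≈ 42.35%


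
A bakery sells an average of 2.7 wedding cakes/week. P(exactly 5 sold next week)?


Poisson(λ=2.7): P(X=5) = e^(-λ)×λ^k/k!
= e^(-2.7) × 2.7^5 / 5!
≈ 0.06720551274 × 143.48907 / 120 ≈ 0.080360

P(X=5) ≈ 0.080360 ≈ 8.04%


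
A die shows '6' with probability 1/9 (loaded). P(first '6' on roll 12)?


Geometric: P(X=12) = (1-p)^(k-1)×p = (8/9)^11×1/9 = 8589934592/282429536481

P(X=12) = 8589934592/282429536481 ≈ 3.04%


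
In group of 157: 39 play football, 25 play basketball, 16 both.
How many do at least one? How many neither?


|A∪B| = 39+25-16 = 48
Neither = 157-48 = 109

At least one: 48; Neither: 109


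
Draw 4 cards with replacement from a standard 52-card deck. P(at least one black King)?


P(not a black King) = 50/52 = 25/26
P(none in 4 draws) = (25/26)^4 = 390625/456976
P(≥1 black King) = 1 - 390625/456976 = 66351/456976

P = 66351/456976 ≈ 14.52%


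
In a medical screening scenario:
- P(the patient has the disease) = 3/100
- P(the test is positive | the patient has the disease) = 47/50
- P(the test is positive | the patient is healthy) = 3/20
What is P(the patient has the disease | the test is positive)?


Using Bayes' theorem:
P(A|B) = P(B|A)·P(A) / P(B)

P(the test is positive) = 47/50 × 3/100 + 3/20 × 97/100
= 141/5000 + 291/2000 = 1737/10000

P(the patient has the disease|the test is positive) = (141/5000) / (1737/10000) = 94/579

P(the patient has the disease|the test is positive) = 94/579 ≈ 16.23%


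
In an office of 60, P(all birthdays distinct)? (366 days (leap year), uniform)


P(all different) = Π(366-i)/366 for i=0..59
= (366/366)×(365/366)×...×(307/366)
= 0.005966

P ≈ 0.0060 ≈ 0.60%


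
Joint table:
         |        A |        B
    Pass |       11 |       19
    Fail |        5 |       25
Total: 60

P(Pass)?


P(Pass) = (11+19)/60 = 30/60 = 1/2

P(Pass) = 1/2 ≈ 50.00%


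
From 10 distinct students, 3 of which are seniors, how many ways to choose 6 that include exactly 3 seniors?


Choose 3 of the 3 seniors and 3 of the other 7 students:
C(3,3)×C(7,3) = 1×35 = 35

35


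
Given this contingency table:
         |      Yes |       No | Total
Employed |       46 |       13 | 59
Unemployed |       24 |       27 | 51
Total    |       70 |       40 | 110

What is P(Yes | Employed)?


P(Yes | Employed) = 46/(46+13) = 46/59

P(Yes|Employed) = 46/59 ≈ 77.97%


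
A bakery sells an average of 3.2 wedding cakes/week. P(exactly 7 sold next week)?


Poisson(λ=3.2): P(X=7) = e^(-λ)×λ^k/k!
= e^(-3.2) × 3.2^7 / 7!
≈ 0.04076220398 × 3435.9738368 / 5040 ≈ 0.027789

P(X=7) ≈ 0.027789 ≈ 2.78%


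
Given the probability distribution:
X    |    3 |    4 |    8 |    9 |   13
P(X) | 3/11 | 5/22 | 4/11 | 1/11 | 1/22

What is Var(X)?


E[X] = 133/22
E[X²] = 977/22
Var(X) = E[X²] - (E[X])² = 977/22 - 17689/484 = 3805/484

Var(X) = 3805/484 ≈ 7.8616


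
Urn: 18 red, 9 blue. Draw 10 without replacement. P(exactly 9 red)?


Hypergeometric: C(18,9)×C(9,1)/C(27,10)
= 48620×9/8436285 = 68/1311

P(X=9) = 68/1311 ≈ 5.19%


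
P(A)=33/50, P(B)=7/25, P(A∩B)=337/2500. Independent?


P(A)×P(B) = 231/1250
P(A∩B) = 337/2500
Not equal → NOT independent

No, not independent


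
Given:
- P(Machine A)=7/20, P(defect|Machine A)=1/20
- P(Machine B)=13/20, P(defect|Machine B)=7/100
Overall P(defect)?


P(B) = Σ P(B|Aᵢ)×P(Aᵢ)
  1/20×7/20 = 7/400
  7/100×13/20 = 91/2000
Sum = 63/1000

P(defect) = 63/1000 ≈ 6.30%


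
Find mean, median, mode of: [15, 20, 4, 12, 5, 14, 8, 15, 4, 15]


Sorted: [4, 4, 5, 8, 12, 14, 15, 15, 15, 20]
Mean = 112/10 = 56/5
Median = 13
Freq: {15: 3, 20: 1, 4: 2, 12: 1, 5: 1, 14: 1, 8: 1}
Mode: [15]

Mean=56/5, Median=13, Mode=15


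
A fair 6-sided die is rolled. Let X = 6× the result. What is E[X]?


E[die] = (1+6)/2 = 7/2
E[X] = 6 × 7/2 = 21

E[X] = 21


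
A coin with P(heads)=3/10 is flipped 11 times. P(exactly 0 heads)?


Binomial: P(X=0) = C(11,0)×p^0×(1-p)^11
= 1 × 1 × 1977326743/100000000000 = 1977326743/100000000000

P(X=0) = 1977326743/100000000000 ≈ 1.98%


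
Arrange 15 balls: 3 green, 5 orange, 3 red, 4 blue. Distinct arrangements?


15!/(3!×5!×3!×4!) = 12612600

12612600


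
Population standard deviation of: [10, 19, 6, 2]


Mean = 37/4
  (10-37/4)²=9/16
  (19-37/4)²=1521/16
  (6-37/4)²=169/16
  (2-37/4)²=841/16
Σ(x-μ)² = 635/4
σ² = (635/4)/4 = 635/16

σ = √(635/16) ≈ 6.2998


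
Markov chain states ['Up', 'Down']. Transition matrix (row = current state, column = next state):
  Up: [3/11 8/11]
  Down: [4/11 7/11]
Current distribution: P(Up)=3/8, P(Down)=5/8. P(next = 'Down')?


P(next=Down) = Σᵢ P(now=i)×P(i→Down)
= 3/8×8/11 + 5/8×7/11
= 3/11 + 35/88 = 59/88

P = 59/88 ≈ 0.6705


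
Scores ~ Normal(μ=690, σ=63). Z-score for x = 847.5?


z = (x - μ)/σ = (847.5 - 690)/63 = 2.5

z = 2.5


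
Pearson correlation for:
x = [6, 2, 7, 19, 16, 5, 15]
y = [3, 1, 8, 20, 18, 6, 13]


n=7, Σx=70, Σy=69, Σxy=969, Σx²=956, Σy²=1003
r = (7×969 - 70×69)/√((7×956 - 70²)(7×1003 - 69²))
= 1953/√(1792×2260) = 1953/√4049920 ≈ 1953/2012.4413 ≈ 0.9705

r ≈ 0.9705
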